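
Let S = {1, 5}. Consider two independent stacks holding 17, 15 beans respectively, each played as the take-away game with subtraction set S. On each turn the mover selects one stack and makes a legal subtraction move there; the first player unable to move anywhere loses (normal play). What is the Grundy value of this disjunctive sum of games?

0

All stacks use S = {1, 5}:
n :  0  1  2  3  4  5  6  7  8  9 10 11 12 13 14 15 16 17
G :  0  1  0  1  0  1  0  1  0  1  0  1  0  1  0  1  0  1
Stack A: G(17) = 1.
Stack B: G(15) = 1.
Combined Grundy value = 1 ⊕ 1 = 0.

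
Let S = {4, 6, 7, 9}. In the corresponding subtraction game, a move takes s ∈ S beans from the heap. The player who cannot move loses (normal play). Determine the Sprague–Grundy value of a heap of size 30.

G(0) = 0
G(1) = mex{} = 0
G(2) = mex{} = 0
G(3) = mex{} = 0
G(4) = mex{0} = 1
G(5) = mex{0} = 1
G(6) = mex{0,0} = 1
G(7) = mex{0,0,0} = 1
G(8) = mex{1,0,0} = 2
G(9) = mex{1,0,0,0} = 2
G(10) = mex{1,1,0,0} = 2
G(11) = mex{1,1,1,0} = 2
G(12) = mex{2,1,1,0} = 3
G(13) = mex{2,1,1,1} = 0
G(14) = mex{2,2,1,1} = 0
G(15) = mex{2,2,2,1} = 0
G(16) = mex{3,2,2,1} = 0
G(17) = mex{0,2,2,2} = 1
G(18) = mex{0,3,2,2} = 1
G(19) = mex{0,0,3,2} = 1
G(20) = mex{0,0,0,2} = 1
G(21) = mex{1,0,0,3} = 2
G(22) = mex{1,0,0,0} = 2
G(23) = mex{1,1,0,0} = 2
G(24) = mex{1,1,1,0} = 2
G(25) = mex{2,1,1,0} = 3
G(26) = mex{2,1,1,1} = 0
G(27) = mex{2,2,1,1} = 0
G(28) = mex{2,2,2,1} = 0
G(29) = mex{3,2,2,1} = 0
G(30) = mex{0,2,2,2} = 1

1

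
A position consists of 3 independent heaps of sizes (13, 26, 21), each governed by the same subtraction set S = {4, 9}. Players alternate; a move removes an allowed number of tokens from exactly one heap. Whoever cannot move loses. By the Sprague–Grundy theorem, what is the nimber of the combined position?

All heaps use S = {4, 9}:
G(0) = 0
G(1) = mex{} = 0
G(2) = mex{} = 0
G(3) = mex{} = 0
G(4) = mex{0} = 1
G(5) = mex{0} = 1
G(6) = mex{0} = 1
G(7) = mex{0} = 1
G(8) = mex{1} = 0
G(9) = mex{1,0} = 2
G(10) = mex{1,0} = 2
G(11) = mex{1,0} = 2
G(12) = mex{0,0} = 1
G(13) = mex{2,1} = 0
G(14) = mex{2,1} = 0
G(15) = mex{2,1} = 0
G(16) = mex{1,1} = 0
G(17) = mex{0,0} = 1
G(18) = mex{0,2} = 1
G(19) = mex{0,2} = 1
G(20) = mex{0,2} = 1
G(21) = mex{1,1} = 0
G(22) = mex{1,0} = 2
G(23) = mex{1,0} = 2
G(24) = mex{1,0} = 2
G(25) = mex{0,0} = 1
G(26) = mex{2,1} = 0
Heap A: G(13) = 0.
Heap B: G(26) = 0.
Heap C: G(21) = 0.
Combined Grundy value = 0 ⊕ 0 ⊕ 0 = 0.

0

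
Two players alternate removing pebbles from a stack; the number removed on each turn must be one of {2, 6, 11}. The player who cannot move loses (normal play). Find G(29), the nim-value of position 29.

G(0) = 0
G(1) = mex{} = 0
G(2) = mex{0} = 1
G(3) = mex{0} = 1
G(4) = mex{1} = 0
G(5) = mex{1} = 0
G(6) = mex{0,0} = 1
G(7) = mex{0,0} = 1
G(8) = mex{1,1} = 0
G(9) = mex{1,1} = 0
G(10) = mex{0,0} = 1
G(11) = mex{0,0,0} = 1
G(12) = mex{1,1,0} = 2
G(13) = mex{1,1,1} = 0
G(14) = mex{2,0,1} = 3
G(15) = mex{0,0,0} = 1
G(16) = mex{3,1,0} = 2
G(17) = mex{1,1,1} = 0
G(18) = mex{2,2,1} = 0
G(19) = mex{0,0,0} = 1
G(20) = mex{0,3,0} = 1
G(21) = mex{1,1,1} = 0
G(22) = mex{1,2,1} = 0
G(23) = mex{0,0,2} = 1
G(24) = mex{0,0,0} = 1
G(25) = mex{1,1,3} = 0
G(26) = mex{1,1,1} = 0
G(27) = mex{0,0,2} = 1
G(28) = mex{0,0,0} = 1
G(29) = mex{1,1,0} = 2

2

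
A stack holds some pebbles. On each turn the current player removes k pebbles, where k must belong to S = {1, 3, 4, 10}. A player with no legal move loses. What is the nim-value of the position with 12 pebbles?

G(0) = 0
G(1) = mex{0} = 1
G(2) = mex{1} = 0
G(3) = mex{0,0} = 1
G(4) = mex{1,1,0} = 2
G(5) = mex{2,0,1} = 3
G(6) = mex{3,1,0} = 2
G(7) = mex{2,2,1} = 0
G(8) = mex{0,3,2} = 1
G(9) = mex{1,2,3} = 0
G(10) = mex{0,0,2,0} = 1
G(11) = mex{1,1,0,1} = 2
G(12) = mex{2,0,1,0} = 3

3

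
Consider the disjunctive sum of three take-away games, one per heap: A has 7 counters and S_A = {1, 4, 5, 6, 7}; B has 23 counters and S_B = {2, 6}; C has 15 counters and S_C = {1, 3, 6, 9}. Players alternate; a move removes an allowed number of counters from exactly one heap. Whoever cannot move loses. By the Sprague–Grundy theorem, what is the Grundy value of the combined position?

Heap A, S = {1, 4, 5, 6, 7}:
n : 0 1 2 3 4 5 6 7
G : 0 1 0 1 2 3 2 3
G_A(7) = 3.
Heap B, S = {2, 6}:
G(0) = 0
G(1) = mex{} = 0
G(2) = mex{0} = 1
G(3) = mex{0} = 1
G(4) = mex{1} = 0
G(5) = mex{1} = 0
G(6) = mex{0,0} = 1
G(7) = mex{0,0} = 1
G(8) = mex{1,1} = 0
G(9) = mex{1,1} = 0
G(10) = mex{0,0} = 1
G(11) = mex{0,0} = 1
G(12) = mex{1,1} = 0
G(13) = mex{1,1} = 0
G(14) = mex{0,0} = 1
G(15) = mex{0,0} = 1
G(16) = mex{1,1} = 0
G(17) = mex{1,1} = 0
G(18) = mex{0,0} = 1
G(19) = mex{0,0} = 1
G(20) = mex{1,1} = 0
G(21) = mex{1,1} = 0
G(22) = mex{0,0} = 1
G(23) = mex{0,0} = 1
G_B(23) = 1.
Heap C, S = {1, 3, 6, 9}:
G(0) = 0
G(1) = mex{0} = 1
G(2) = mex{1} = 0
G(3) = mex{0,0} = 1
G(4) = mex{1,1} = 0
G(5) = mex{0,0} = 1
G(6) = mex{1,1,0} = 2
G(7) = mex{2,0,1} = 3
G(8) = mex{3,1,0} = 2
G(9) = mex{2,2,1,0} = 3
G(10) = mex{3,3,0,1} = 2
G(11) = mex{2,2,1,0} = 3
G(12) = mex{3,3,2,1} = 0
G(13) = mex{0,2,3,0} = 1
G(14) = mex{1,3,2,1} = 0
G(15) = mex{0,0,3,2} = 1
G_C(15) = 1.
Combined Grundy value = 3 ⊕ 1 ⊕ 1 = 3.

3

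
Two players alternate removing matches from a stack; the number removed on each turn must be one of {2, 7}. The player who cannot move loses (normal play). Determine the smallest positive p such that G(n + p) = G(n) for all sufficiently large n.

9

G(0) = 0
G(1) = mex{} = 0
G(2) = mex{0} = 1
G(3) = mex{0} = 1
G(4) = mex{1} = 0
G(5) = mex{1} = 0
G(6) = mex{0} = 1
G(7) = mex{0,0} = 1
G(8) = mex{1,0} = 2
G(9) = mex{1,1} = 0
G(10) = mex{2,1} = 0
G(11) = mex{0,0} = 1
G(12) = mex{0,0} = 1
G(13) = mex{1,1} = 0
G(14) = mex{1,1} = 0
G(15) = mex{0,2} = 1
G(16) = mex{0,0} = 1
G(17) = mex{1,0} = 2
G(18) = mex{1,1} = 0
G(19) = mex{2,1} = 0
G(n+9) = G(n) holds for n = 0,…,6 (a full window of length max(S) = 7), so the sequence is purely periodic with period 9.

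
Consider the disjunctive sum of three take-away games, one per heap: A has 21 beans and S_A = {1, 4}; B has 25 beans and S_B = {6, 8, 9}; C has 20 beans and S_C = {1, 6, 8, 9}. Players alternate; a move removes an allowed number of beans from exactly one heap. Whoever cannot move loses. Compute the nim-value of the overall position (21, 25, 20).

Heap A, S = {1, 4}:
n :  0  1  2  3  4  5  6  7  8  9 10 11 12 13 14 15 16 17 18 19 20 21
G :  0  1  0  1  2  0  1  0  1  2  0  1  0  1  2  0  1  0  1  2  0  1
G_A(21) = 1.
Heap B, S = {6, 8, 9}:
n :  0  1  2  3  4  5  6  7  8  9 10 11 12 13 14 15 16 17 18 19 20 21 22 23 24 25
G :  0  0  0  0  0  0  1  1  1  1  1  1  2  2  2  0  0  0  0  0  0  1  1  1  1  1
G_B(25) = 1.
Heap C, S = {1, 6, 8, 9}:
G(0) = 0
G(1) = mex{0} = 1
G(2) = mex{1} = 0
G(3) = mex{0} = 1
G(4) = mex{1} = 0
G(5) = mex{0} = 1
G(6) = mex{1,0} = 2
G(7) = mex{2,1} = 0
G(8) = mex{0,0,0} = 1
G(9) = mex{1,1,1,0} = 2
G(10) = mex{2,0,0,1} = 3
G(11) = mex{3,1,1,0} = 2
G(12) = mex{2,2,0,1} = 3
G(13) = mex{3,0,1,0} = 2
G(14) = mex{2,1,2,1} = 0
G(15) = mex{0,2,0,2} = 1
G(16) = mex{1,3,1,0} = 2
G(17) = mex{2,2,2,1} = 0
G(18) = mex{0,3,3,2} = 1
G(19) = mex{1,2,2,3} = 0
G(20) = mex{0,0,3,2} = 1
G_C(20) = 1.
Combined Grundy value = 1 ⊕ 1 ⊕ 1 = 1.

1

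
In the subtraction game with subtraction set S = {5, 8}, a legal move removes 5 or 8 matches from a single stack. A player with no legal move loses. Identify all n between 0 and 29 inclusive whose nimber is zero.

0, 1, 2, 3, 4, 13, 14, 15, 16, 17, 26, 27, 28, 29

n :  0  1  2  3  4  5  6  7  8  9 10 11 12 13 14 15 16 17 18 19 20 21 22 23 24 25 26 27 28 29
G :  0  0  0  0  0  1  1  1  1  1  2  2  2  0  0  0  0  0  1  1  1  1  1  2  2  2  0  0  0  0
P-positions are exactly the n with G(n) = 0.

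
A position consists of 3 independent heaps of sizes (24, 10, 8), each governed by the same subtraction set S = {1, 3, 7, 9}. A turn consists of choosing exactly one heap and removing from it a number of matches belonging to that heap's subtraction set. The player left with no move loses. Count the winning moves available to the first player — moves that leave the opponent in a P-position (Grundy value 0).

All heaps use S = {1, 3, 7, 9}:
n :  0  1  2  3  4  5  6  7  8  9 10 11 12 13 14 15 16 17 18 19 20 21 22 23 24
G :  0  1  0  1  0  1  0  1  0  1  0  1  0  1  0  1  0  1  0  1  0  1  0  1  0
Heap A: G(24) = 0.
Heap B: G(10) = 0.
Heap C: G(8) = 0.
Combined Grundy value = 0 ⊕ 0 ⊕ 0 = 0.
A winning move leaves total XOR = 0, i.e. changes one component's Grundy value g to g ⊕ X where X is the current total.
Heap A: target g' = 0⊕0 = 0, but every legal move changes the Grundy value (mex property), so 0 moves.
Heap B: target g' = 0⊕0 = 0, but every legal move changes the Grundy value (mex property), so 0 moves.
Heap C: target g' = 0⊕0 = 0, but every legal move changes the Grundy value (mex property), so 0 moves.

0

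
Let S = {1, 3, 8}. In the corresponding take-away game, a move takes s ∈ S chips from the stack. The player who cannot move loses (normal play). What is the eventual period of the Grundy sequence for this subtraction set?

11

n :  0  1  2  3  4  5  6  7  8  9 10 11 12 13 14 15 16 17 18 19 20 21 22 23
G :  0  1  0  1  0  1  0  1  2  3  2  0  1  0  1  0  1  0  1  2  3  2  0  1
G(n+11) = G(n) holds for n = 0,…,7 (a full window of length max(S) = 8), so the sequence is purely periodic with period 11.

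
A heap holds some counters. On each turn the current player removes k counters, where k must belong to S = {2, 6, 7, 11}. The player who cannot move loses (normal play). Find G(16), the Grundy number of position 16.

1

G(0) = 0
G(1) = mex{} = 0
G(2) = mex{0} = 1
G(3) = mex{0} = 1
G(4) = mex{1} = 0
G(5) = mex{1} = 0
G(6) = mex{0,0} = 1
G(7) = mex{0,0,0} = 1
G(8) = mex{1,1,0} = 2
G(9) = mex{1,1,1} = 0
G(10) = mex{2,0,1} = 3
G(11) = mex{0,0,0,0} = 1
G(12) = mex{3,1,0,0} = 2
G(13) = mex{1,1,1,1} = 0
G(14) = mex{2,2,1,1} = 0
G(15) = mex{0,0,2,0} = 1
G(16) = mex{0,3,0,0} = 1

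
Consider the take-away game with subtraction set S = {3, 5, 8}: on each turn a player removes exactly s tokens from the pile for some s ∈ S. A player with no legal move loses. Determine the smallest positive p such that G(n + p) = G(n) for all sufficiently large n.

11

n :  0  1  2  3  4  5  6  7  8  9 10 11 12 13 14 15 16 17 18 19 20 21 22 23
G :  0  0  0  1  1  1  2  2  2  3  3  0  0  0  1  1  1  2  2  2  3  3  0  0
G(n+11) = G(n) holds for n = 0,…,7 (a full window of length max(S) = 8), so the sequence is purely periodic with period 11.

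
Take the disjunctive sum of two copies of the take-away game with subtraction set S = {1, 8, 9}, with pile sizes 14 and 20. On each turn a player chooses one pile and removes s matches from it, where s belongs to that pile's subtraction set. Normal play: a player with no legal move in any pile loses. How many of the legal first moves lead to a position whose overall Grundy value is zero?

2

All piles use S = {1, 8, 9}:
G(0) = 0
G(1) = mex{0} = 1
G(2) = mex{1} = 0
G(3) = mex{0} = 1
G(4) = mex{1} = 0
G(5) = mex{0} = 1
G(6) = mex{1} = 0
G(7) = mex{0} = 1
G(8) = mex{1,0} = 2
G(9) = mex{2,1,0} = 3
G(10) = mex{3,0,1} = 2
G(11) = mex{2,1,0} = 3
G(12) = mex{3,0,1} = 2
G(13) = mex{2,1,0} = 3
G(14) = mex{3,0,1} = 2
G(15) = mex{2,1,0} = 3
G(16) = mex{3,2,1} = 0
G(17) = mex{0,3,2} = 1
G(18) = mex{1,2,3} = 0
G(19) = mex{0,3,2} = 1
G(20) = mex{1,2,3} = 0
Pile A: G(14) = 2.
Pile B: G(20) = 0.
Combined Grundy value = 2 ⊕ 0 = 2.
A winning move leaves total XOR = 0, i.e. changes one component's Grundy value g to g ⊕ X where X is the current total.
Pile A: need g' = 2⊕2 = 0. Options: 14−1→G=3, 14−8→G=0, 14−9→G=1. Hits: 1.
Pile B: need g' = 0⊕2 = 2. Options: 20−1→G=1, 20−8→G=2, 20−9→G=3. Hits: 1.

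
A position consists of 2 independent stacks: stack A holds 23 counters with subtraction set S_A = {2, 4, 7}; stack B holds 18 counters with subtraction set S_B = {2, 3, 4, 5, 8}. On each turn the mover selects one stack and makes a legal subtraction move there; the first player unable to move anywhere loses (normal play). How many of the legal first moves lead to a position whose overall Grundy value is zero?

Stack A, S = {2, 4, 7}:
G(0) = 0
G(1) = mex{} = 0
G(2) = mex{0} = 1
G(3) = mex{0} = 1
G(4) = mex{1,0} = 2
G(5) = mex{1,0} = 2
G(6) = mex{2,1} = 0
G(7) = mex{2,1,0} = 3
G(8) = mex{0,2,0} = 1
G(9) = mex{3,2,1} = 0
G(10) = mex{1,0,1} = 2
G(11) = mex{0,3,2} = 1
G(12) = mex{2,1,2} = 0
G(13) = mex{1,0,0} = 2
G(14) = mex{0,2,3} = 1
G(15) = mex{2,1,1} = 0
G(16) = mex{1,0,0} = 2
G(17) = mex{0,2,2} = 1
G(18) = mex{2,1,1} = 0
G(19) = mex{1,0,0} = 2
G(20) = mex{0,2,2} = 1
G(21) = mex{2,1,1} = 0
G(22) = mex{1,0,0} = 2
G(23) = mex{0,2,2} = 1
G_A(23) = 1.
Stack B, S = {2, 3, 4, 5, 8}:
G(0) = 0
G(1) = mex{} = 0
G(2) = mex{0} = 1
G(3) = mex{0,0} = 1
G(4) = mex{1,0,0} = 2
G(5) = mex{1,1,0,0} = 2
G(6) = mex{2,1,1,0} = 3
G(7) = mex{2,2,1,1} = 0
G(8) = mex{3,2,2,1,0} = 4
G(9) = mex{0,3,2,2,0} = 1
G(10) = mex{4,0,3,2,1} = 5
G(11) = mex{1,4,0,3,1} = 2
G(12) = mex{5,1,4,0,2} = 3
G(13) = mex{2,5,1,4,2} = 0
G(14) = mex{3,2,5,1,3} = 0
G(15) = mex{0,3,2,5,0} = 1
G(16) = mex{0,0,3,2,4} = 1
G(17) = mex{1,0,0,3,1} = 2
G(18) = mex{1,1,0,0,5} = 2
G_B(18) = 2.
Combined Grundy value = 1 ⊕ 2 = 3.
A winning move leaves total XOR = 0, i.e. changes one component's Grundy value g to g ⊕ X where X is the current total.
Stack A: need g' = 1⊕3 = 2. Options: 23−2→G=0, 23−4→G=2, 23−7→G=2. Hits: 2.
Stack B: need g' = 2⊕3 = 1. Options: 18−2→G=1, 18−3→G=1, 18−4→G=0, 18−5→G=0, 18−8→G=5. Hits: 2.

4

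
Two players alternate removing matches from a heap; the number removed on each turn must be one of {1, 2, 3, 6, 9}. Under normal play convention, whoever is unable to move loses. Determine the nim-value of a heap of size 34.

2

G(0) = 0
G(1) = mex{0} = 1
G(2) = mex{1,0} = 2
G(3) = mex{2,1,0} = 3
G(4) = mex{3,2,1} = 0
G(5) = mex{0,3,2} = 1
G(6) = mex{1,0,3,0} = 2
G(7) = mex{2,1,0,1} = 3
G(8) = mex{3,2,1,2} = 0
G(9) = mex{0,3,2,3,0} = 1
G(10) = mex{1,0,3,0,1} = 2
G(11) = mex{2,1,0,1,2} = 3
G(12) = mex{3,2,1,2,3} = 0
G(13) = mex{0,3,2,3,0} = 1
G(14) = mex{1,0,3,0,1} = 2
G(15) = mex{2,1,0,1,2} = 3
G(16) = mex{3,2,1,2,3} = 0
G(17) = mex{0,3,2,3,0} = 1
G(18) = mex{1,0,3,0,1} = 2
G(19) = mex{2,1,0,1,2} = 3
G(20) = mex{3,2,1,2,3} = 0
G(21) = mex{0,3,2,3,0} = 1
G(22) = mex{1,0,3,0,1} = 2
G(23) = mex{2,1,0,1,2} = 3
G(24) = mex{3,2,1,2,3} = 0
G(25) = mex{0,3,2,3,0} = 1
G(26) = mex{1,0,3,0,1} = 2
G(27) = mex{2,1,0,1,2} = 3
G(28) = mex{3,2,1,2,3} = 0
G(29) = mex{0,3,2,3,0} = 1
G(30) = mex{1,0,3,0,1} = 2
G(31) = mex{2,1,0,1,2} = 3
G(32) = mex{3,2,1,2,3} = 0
G(33) = mex{0,3,2,3,0} = 1
G(34) = mex{1,0,3,0,1} = 2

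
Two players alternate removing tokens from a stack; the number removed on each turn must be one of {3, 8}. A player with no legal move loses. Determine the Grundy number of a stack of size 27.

n :  0  1  2  3  4  5  6  7  8  9 10 11 12 13 14 15 16 17 18 19 20 21 22 23 24 25 26 27
G :  0  0  0  1  1  1  0  0  2  1  1  0  0  0  1  1  1  0  0  2  1  1  0  0  0  1  1  1

1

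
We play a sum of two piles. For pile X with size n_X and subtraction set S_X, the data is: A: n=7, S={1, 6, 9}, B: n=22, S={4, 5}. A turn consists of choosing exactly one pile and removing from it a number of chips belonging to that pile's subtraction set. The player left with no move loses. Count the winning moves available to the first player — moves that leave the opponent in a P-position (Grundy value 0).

2

Pile A, S = {1, 6, 9}:
G(0) = 0
G(1) = mex{0} = 1
G(2) = mex{1} = 0
G(3) = mex{0} = 1
G(4) = mex{1} = 0
G(5) = mex{0} = 1
G(6) = mex{1,0} = 2
G(7) = mex{2,1} = 0
G_A(7) = 0.
Pile B, S = {4, 5}:
G(0) = 0
G(1) = mex{} = 0
G(2) = mex{} = 0
G(3) = mex{} = 0
G(4) = mex{0} = 1
G(5) = mex{0,0} = 1
G(6) = mex{0,0} = 1
G(7) = mex{0,0} = 1
G(8) = mex{1,0} = 2
G(9) = mex{1,1} = 0
G(10) = mex{1,1} = 0
G(11) = mex{1,1} = 0
G(12) = mex{2,1} = 0
G(13) = mex{0,2} = 1
G(14) = mex{0,0} = 1
G(15) = mex{0,0} = 1
G(16) = mex{0,0} = 1
G(17) = mex{1,0} = 2
G(18) = mex{1,1} = 0
G(19) = mex{1,1} = 0
G(20) = mex{1,1} = 0
G(21) = mex{2,1} = 0
G(22) = mex{0,2} = 1
G_B(22) = 1.
Combined Grundy value = 0 ⊕ 1 = 1.
A winning move leaves total XOR = 0, i.e. changes one component's Grundy value g to g ⊕ X where X is the current total.
Pile A: need g' = 0⊕1 = 1. Options: 7−1→G=2, 7−6→G=1. Hits: 1.
Pile B: need g' = 1⊕1 = 0. Options: 22−4→G=0, 22−5→G=2. Hits: 1.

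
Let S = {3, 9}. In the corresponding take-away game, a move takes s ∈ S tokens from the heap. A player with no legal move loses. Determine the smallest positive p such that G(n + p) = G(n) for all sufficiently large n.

6

n :  0  1  2  3  4  5  6  7  8  9 10 11 12 13 14 15 16
G :  0  0  0  1  1  1  0  0  0  1  1  1  0  0  0  1  1
G(n+6) = G(n) holds for n = 0,…,8 (a full window of length max(S) = 9), so the sequence is purely periodic with period 6.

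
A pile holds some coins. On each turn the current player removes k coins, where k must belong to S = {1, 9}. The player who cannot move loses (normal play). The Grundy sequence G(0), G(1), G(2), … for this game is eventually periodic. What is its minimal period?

2

G(0) = 0
G(1) = mex{0} = 1
G(2) = mex{1} = 0
G(3) = mex{0} = 1
G(4) = mex{1} = 0
G(5) = mex{0} = 1
G(6) = mex{1} = 0
G(7) = mex{0} = 1
G(8) = mex{1} = 0
G(9) = mex{0,0} = 1
G(10) = mex{1,1} = 0
G(11) = mex{0,0} = 1
G(12) = mex{1,1} = 0
G(13) = mex{0,0} = 1
G(14) = mex{1,1} = 0
G(n+2) = G(n) holds for n = 0,…,8 (a full window of length max(S) = 9), so the sequence is purely periodic with period 2.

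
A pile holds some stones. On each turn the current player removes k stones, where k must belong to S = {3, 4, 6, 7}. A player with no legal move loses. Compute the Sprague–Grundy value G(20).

n :  0  1  2  3  4  5  6  7  8  9 10 11 12 13 14 15 16 17 18 19 20
G :  0  0  0  1  1  1  2  2  2  3  0  0  0  1  1  1  2  2  2  3  0

0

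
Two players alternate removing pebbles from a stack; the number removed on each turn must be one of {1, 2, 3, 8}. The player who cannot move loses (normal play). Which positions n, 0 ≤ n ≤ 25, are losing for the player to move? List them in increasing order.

n :  0  1  2  3  4  5  6  7  8  9 10 11 12 13 14 15 16 17 18 19 20 21 22 23 24 25
G :  0  1  2  3  0  1  2  3  4  0  1  2  3  0  1  2  3  4  0  1  2  3  0  1  2  3
P-positions are exactly the n with G(n) = 0.

0, 4, 9, 13, 18, 22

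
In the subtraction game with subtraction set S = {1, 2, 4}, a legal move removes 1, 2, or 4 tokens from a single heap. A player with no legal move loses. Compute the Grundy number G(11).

2

n :  0  1  2  3  4  5  6  7  8  9 10 11
G :  0  1  2  0  1  2  0  1  2  0  1  2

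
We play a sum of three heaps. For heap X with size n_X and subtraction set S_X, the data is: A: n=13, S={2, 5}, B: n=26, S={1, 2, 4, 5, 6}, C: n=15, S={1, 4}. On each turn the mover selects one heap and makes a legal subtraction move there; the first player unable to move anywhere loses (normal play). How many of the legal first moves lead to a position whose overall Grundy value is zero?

Heap A, S = {2, 5}:
G(0) = 0
G(1) = mex{} = 0
G(2) = mex{0} = 1
G(3) = mex{0} = 1
G(4) = mex{1} = 0
G(5) = mex{1,0} = 2
G(6) = mex{0,0} = 1
G(7) = mex{2,1} = 0
G(8) = mex{1,1} = 0
G(9) = mex{0,0} = 1
G(10) = mex{0,2} = 1
G(11) = mex{1,1} = 0
G(12) = mex{1,0} = 2
G(13) = mex{0,0} = 1
G_A(13) = 1.
Heap B, S = {1, 2, 4, 5, 6}:
G(0) = 0
G(1) = mex{0} = 1
G(2) = mex{1,0} = 2
G(3) = mex{2,1} = 0
G(4) = mex{0,2,0} = 1
G(5) = mex{1,0,1,0} = 2
G(6) = mex{2,1,2,1,0} = 3
G(7) = mex{3,2,0,2,1} = 4
G(8) = mex{4,3,1,0,2} = 5
G(9) = mex{5,4,2,1,0} = 3
G(10) = mex{3,5,3,2,1} = 0
G(11) = mex{0,3,4,3,2} = 1
G(12) = mex{1,0,5,4,3} = 2
G(13) = mex{2,1,3,5,4} = 0
G(14) = mex{0,2,0,3,5} = 1
G(15) = mex{1,0,1,0,3} = 2
G(16) = mex{2,1,2,1,0} = 3
G(17) = mex{3,2,0,2,1} = 4
G(18) = mex{4,3,1,0,2} = 5
G(19) = mex{5,4,2,1,0} = 3
G(20) = mex{3,5,3,2,1} = 0
G(21) = mex{0,3,4,3,2} = 1
G(22) = mex{1,0,5,4,3} = 2
G(23) = mex{2,1,3,5,4} = 0
G(24) = mex{0,2,0,3,5} = 1
G(25) = mex{1,0,1,0,3} = 2
G(26) = mex{2,1,2,1,0} = 3
G_B(26) = 3.
Heap C, S = {1, 4}:
G(0) = 0
G(1) = mex{0} = 1
G(2) = mex{1} = 0
G(3) = mex{0} = 1
G(4) = mex{1,0} = 2
G(5) = mex{2,1} = 0
G(6) = mex{0,0} = 1
G(7) = mex{1,1} = 0
G(8) = mex{0,2} = 1
G(9) = mex{1,0} = 2
G(10) = mex{2,1} = 0
G(11) = mex{0,0} = 1
G(12) = mex{1,1} = 0
G(13) = mex{0,2} = 1
G(14) = mex{1,0} = 2
G(15) = mex{2,1} = 0
G_C(15) = 0.
Combined Grundy value = 1 ⊕ 3 ⊕ 0 = 2.
A winning move leaves total XOR = 0, i.e. changes one component's Grundy value g to g ⊕ X where X is the current total.
Heap A: need g' = 1⊕2 = 3. Options: 13−2→G=0, 13−5→G=0. Hits: 0.
Heap B: need g' = 3⊕2 = 1. Options: 26−1→G=2, 26−2→G=1, 26−4→G=2, 26−5→G=1, 26−6→G=0. Hits: 2.
Heap C: need g' = 0⊕2 = 2. Options: 15−1→G=2, 15−4→G=1. Hits: 1.

3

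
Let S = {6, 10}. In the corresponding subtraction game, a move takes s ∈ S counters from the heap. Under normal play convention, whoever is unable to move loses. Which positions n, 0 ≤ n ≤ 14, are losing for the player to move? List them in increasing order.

0, 1, 2, 3, 4, 5

G(0) = 0
G(1) = mex{} = 0
G(2) = mex{} = 0
G(3) = mex{} = 0
G(4) = mex{} = 0
G(5) = mex{} = 0
G(6) = mex{0} = 1
G(7) = mex{0} = 1
G(8) = mex{0} = 1
G(9) = mex{0} = 1
G(10) = mex{0,0} = 1
G(11) = mex{0,0} = 1
G(12) = mex{1,0} = 2
G(13) = mex{1,0} = 2
G(14) = mex{1,0} = 2
P-positions are exactly the n with G(n) = 0.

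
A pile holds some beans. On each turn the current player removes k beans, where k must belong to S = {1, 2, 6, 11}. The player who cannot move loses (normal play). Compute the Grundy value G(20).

1

n :  0  1  2  3  4  5  6  7  8  9 10 11 12 13 14 15 16 17 18 19 20
G :  0  1  2  0  1  2  3  0  1  2  0  1  2  3  4  0  1  2  3  0  1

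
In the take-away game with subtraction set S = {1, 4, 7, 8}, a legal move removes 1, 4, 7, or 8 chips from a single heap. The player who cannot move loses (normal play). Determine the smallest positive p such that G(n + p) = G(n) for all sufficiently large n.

25

n :  0  1  2  3  4  5  6  7  8  9 10 11 12 13 14 15 16 17 18 19 20 21 22 23 24 25 26 27 28 29 30 31 32 33 34 35 36 37 38 39 40 41 42 43 44 45 46 47 48 49 50 51
G :  0  1  0  1  2  0  1  2  3  2  3  0  1  3  0  1  0  1  2  3  2  4  3  2  3  0  1  0  1  2  0  1  2  3  2  3  0  1  3  0  1  0  1  2  3  2  4  3  2  3  0  1
G(n+25) = G(n) holds for n = 0,…,7 (a full window of length max(S) = 8), so the sequence is purely periodic with period 25.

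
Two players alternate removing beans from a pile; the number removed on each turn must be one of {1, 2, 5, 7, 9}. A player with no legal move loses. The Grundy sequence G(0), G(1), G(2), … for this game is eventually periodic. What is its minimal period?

14

n :  0  1  2  3  4  5  6  7  8  9 10 11 12 13 14 15 16 17 18 19 20 21 22 23 24 25 26 27 28 29
G :  0  1  2  0  1  2  0  1  2  3  4  5  3  4  0  1  2  0  1  2  0  1  2  3  4  5  3  4  0  1
G(n+14) = G(n) holds for n = 0,…,8 (a full window of length max(S) = 9), so the sequence is purely periodic with period 14.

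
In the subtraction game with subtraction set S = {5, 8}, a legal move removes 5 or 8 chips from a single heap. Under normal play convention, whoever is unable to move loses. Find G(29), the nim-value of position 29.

0

G(0) = 0
G(1) = mex{} = 0
G(2) = mex{} = 0
G(3) = mex{} = 0
G(4) = mex{} = 0
G(5) = mex{0} = 1
G(6) = mex{0} = 1
G(7) = mex{0} = 1
G(8) = mex{0,0} = 1
G(9) = mex{0,0} = 1
G(10) = mex{1,0} = 2
G(11) = mex{1,0} = 2
G(12) = mex{1,0} = 2
G(13) = mex{1,1} = 0
G(14) = mex{1,1} = 0
G(15) = mex{2,1} = 0
G(16) = mex{2,1} = 0
G(17) = mex{2,1} = 0
G(18) = mex{0,2} = 1
G(19) = mex{0,2} = 1
G(20) = mex{0,2} = 1
G(21) = mex{0,0} = 1
G(22) = mex{0,0} = 1
G(23) = mex{1,0} = 2
G(24) = mex{1,0} = 2
G(25) = mex{1,0} = 2
G(26) = mex{1,1} = 0
G(27) = mex{1,1} = 0
G(28) = mex{2,1} = 0
G(29) = mex{2,1} = 0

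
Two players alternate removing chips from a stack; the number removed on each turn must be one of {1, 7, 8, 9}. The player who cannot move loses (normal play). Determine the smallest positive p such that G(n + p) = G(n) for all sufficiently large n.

16

n :  0  1  2  3  4  5  6  7  8  9 10 11 12 13 14 15 16 17 18 19 20 21 22 23 24 25 26 27 28 29 30 31 32 33
G :  0  1  0  1  0  1  0  1  2  3  2  3  2  3  2  3  0  1  0  1  0  1  0  1  2  3  2  3  2  3  2  3  0  1
G(n+16) = G(n) holds for n = 0,…,8 (a full window of length max(S) = 9), so the sequence is purely periodic with period 16.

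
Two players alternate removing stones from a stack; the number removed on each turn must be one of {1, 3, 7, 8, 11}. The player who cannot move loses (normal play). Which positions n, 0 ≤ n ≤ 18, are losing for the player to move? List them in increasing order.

0, 2, 4, 6, 16, 18

G(0) = 0
G(1) = mex{0} = 1
G(2) = mex{1} = 0
G(3) = mex{0,0} = 1
G(4) = mex{1,1} = 0
G(5) = mex{0,0} = 1
G(6) = mex{1,1} = 0
G(7) = mex{0,0,0} = 1
G(8) = mex{1,1,1,0} = 2
G(9) = mex{2,0,0,1} = 3
G(10) = mex{3,1,1,0} = 2
G(11) = mex{2,2,0,1,0} = 3
G(12) = mex{3,3,1,0,1} = 2
G(13) = mex{2,2,0,1,0} = 3
G(14) = mex{3,3,1,0,1} = 2
G(15) = mex{2,2,2,1,0} = 3
G(16) = mex{3,3,3,2,1} = 0
G(17) = mex{0,2,2,3,0} = 1
G(18) = mex{1,3,3,2,1} = 0
P-positions are exactly the n with G(n) = 0.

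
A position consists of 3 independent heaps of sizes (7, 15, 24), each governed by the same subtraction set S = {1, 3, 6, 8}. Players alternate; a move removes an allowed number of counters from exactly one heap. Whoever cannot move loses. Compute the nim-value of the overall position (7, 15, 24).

All heaps use S = {1, 3, 6, 8}:
n :  0  1  2  3  4  5  6  7  8  9 10 11 12 13 14 15 16 17 18 19 20 21 22 23 24
G :  0  1  0  1  0  1  2  3  2  0  1  0  1  0  1  2  3  2  0  1  0  1  0  1  2
Heap A: G(7) = 3.
Heap B: G(15) = 2.
Heap C: G(24) = 2.
Combined Grundy value = 3 ⊕ 2 ⊕ 2 = 3.

3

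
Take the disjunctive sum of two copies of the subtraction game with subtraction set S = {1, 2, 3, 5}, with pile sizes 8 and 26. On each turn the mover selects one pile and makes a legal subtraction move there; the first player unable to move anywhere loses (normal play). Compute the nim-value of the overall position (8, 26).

2

All piles use S = {1, 2, 3, 5}:
G(0) = 0
G(1) = mex{0} = 1
G(2) = mex{1,0} = 2
G(3) = mex{2,1,0} = 3
G(4) = mex{3,2,1} = 0
G(5) = mex{0,3,2,0} = 1
G(6) = mex{1,0,3,1} = 2
G(7) = mex{2,1,0,2} = 3
G(8) = mex{3,2,1,3} = 0
G(9) = mex{0,3,2,0} = 1
G(10) = mex{1,0,3,1} = 2
G(11) = mex{2,1,0,2} = 3
G(12) = mex{3,2,1,3} = 0
G(13) = mex{0,3,2,0} = 1
G(14) = mex{1,0,3,1} = 2
G(15) = mex{2,1,0,2} = 3
G(16) = mex{3,2,1,3} = 0
G(17) = mex{0,3,2,0} = 1
G(18) = mex{1,0,3,1} = 2
G(19) = mex{2,1,0,2} = 3
G(20) = mex{3,2,1,3} = 0
G(21) = mex{0,3,2,0} = 1
G(22) = mex{1,0,3,1} = 2
G(23) = mex{2,1,0,2} = 3
G(24) = mex{3,2,1,3} = 0
G(25) = mex{0,3,2,0} = 1
G(26) = mex{1,0,3,1} = 2
Pile A: G(8) = 0.
Pile B: G(26) = 2.
Combined Grundy value = 0 ⊕ 2 = 2.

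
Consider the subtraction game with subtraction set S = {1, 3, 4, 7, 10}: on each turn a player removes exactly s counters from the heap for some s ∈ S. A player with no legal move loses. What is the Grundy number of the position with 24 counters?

G(0) = 0
G(1) = mex{0} = 1
G(2) = mex{1} = 0
G(3) = mex{0,0} = 1
G(4) = mex{1,1,0} = 2
G(5) = mex{2,0,1} = 3
G(6) = mex{3,1,0} = 2
G(7) = mex{2,2,1,0} = 3
G(8) = mex{3,3,2,1} = 0
G(9) = mex{0,2,3,0} = 1
G(10) = mex{1,3,2,1,0} = 4
G(11) = mex{4,0,3,2,1} = 5
G(12) = mex{5,1,0,3,0} = 2
G(13) = mex{2,4,1,2,1} = 0
G(14) = mex{0,5,4,3,2} = 1
G(15) = mex{1,2,5,0,3} = 4
G(16) = mex{4,0,2,1,2} = 3
G(17) = mex{3,1,0,4,3} = 2
G(18) = mex{2,4,1,5,0} = 3
G(19) = mex{3,3,4,2,1} = 0
G(20) = mex{0,2,3,0,4} = 1
G(21) = mex{1,3,2,1,5} = 0
G(22) = mex{0,0,3,4,2} = 1
G(23) = mex{1,1,0,3,0} = 2
G(24) = mex{2,0,1,2,1} = 3

3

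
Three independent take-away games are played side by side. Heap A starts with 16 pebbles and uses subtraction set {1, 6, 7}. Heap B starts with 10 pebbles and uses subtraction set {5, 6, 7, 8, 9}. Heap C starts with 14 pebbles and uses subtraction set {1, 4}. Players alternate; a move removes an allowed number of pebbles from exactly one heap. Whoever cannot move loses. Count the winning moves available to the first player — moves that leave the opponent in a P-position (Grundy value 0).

Heap A, S = {1, 6, 7}:
n :  0  1  2  3  4  5  6  7  8  9 10 11 12 13 14 15 16
G :  0  1  0  1  0  1  2  3  2  3  2  3  0  1  0  1  0
G_A(16) = 0.
Heap B, S = {5, 6, 7, 8, 9}:
G(0) = 0
G(1) = mex{} = 0
G(2) = mex{} = 0
G(3) = mex{} = 0
G(4) = mex{} = 0
G(5) = mex{0} = 1
G(6) = mex{0,0} = 1
G(7) = mex{0,0,0} = 1
G(8) = mex{0,0,0,0} = 1
G(9) = mex{0,0,0,0,0} = 1
G(10) = mex{1,0,0,0,0} = 2
G_B(10) = 2.
Heap C, S = {1, 4}:
G(0) = 0
G(1) = mex{0} = 1
G(2) = mex{1} = 0
G(3) = mex{0} = 1
G(4) = mex{1,0} = 2
G(5) = mex{2,1} = 0
G(6) = mex{0,0} = 1
G(7) = mex{1,1} = 0
G(8) = mex{0,2} = 1
G(9) = mex{1,0} = 2
G(10) = mex{2,1} = 0
G(11) = mex{0,0} = 1
G(12) = mex{1,1} = 0
G(13) = mex{0,2} = 1
G(14) = mex{1,0} = 2
G_C(14) = 2.
Combined Grundy value = 0 ⊕ 2 ⊕ 2 = 0.
A winning move leaves total XOR = 0, i.e. changes one component's Grundy value g to g ⊕ X where X is the current total.
Heap A: target g' = 0⊕0 = 0, but every legal move changes the Grundy value (mex property), so 0 moves.
Heap B: target g' = 2⊕0 = 2, but every legal move changes the Grundy value (mex property), so 0 moves.
Heap C: target g' = 2⊕0 = 2, but every legal move changes the Grundy value (mex property), so 0 moves.

0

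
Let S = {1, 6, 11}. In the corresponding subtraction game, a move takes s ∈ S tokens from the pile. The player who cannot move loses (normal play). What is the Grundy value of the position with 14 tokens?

n :  0  1  2  3  4  5  6  7  8  9 10 11 12 13 14
G :  0  1  0  1  0  1  2  0  1  0  1  2  0  1  0

0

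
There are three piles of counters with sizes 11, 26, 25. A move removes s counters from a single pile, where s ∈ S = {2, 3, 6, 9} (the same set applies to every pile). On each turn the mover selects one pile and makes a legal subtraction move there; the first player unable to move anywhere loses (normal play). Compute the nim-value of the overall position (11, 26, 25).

2

All piles use S = {2, 3, 6, 9}:
G(0) = 0
G(1) = mex{} = 0
G(2) = mex{0} = 1
G(3) = mex{0,0} = 1
G(4) = mex{1,0} = 2
G(5) = mex{1,1} = 0
G(6) = mex{2,1,0} = 3
G(7) = mex{0,2,0} = 1
G(8) = mex{3,0,1} = 2
G(9) = mex{1,3,1,0} = 2
G(10) = mex{2,1,2,0} = 3
G(11) = mex{2,2,0,1} = 3
G(12) = mex{3,2,3,1} = 0
G(13) = mex{3,3,1,2} = 0
G(14) = mex{0,3,2,0} = 1
G(15) = mex{0,0,2,3} = 1
G(16) = mex{1,0,3,1} = 2
G(17) = mex{1,1,3,2} = 0
G(18) = mex{2,1,0,2} = 3
G(19) = mex{0,2,0,3} = 1
G(20) = mex{3,0,1,3} = 2
G(21) = mex{1,3,1,0} = 2
G(22) = mex{2,1,2,0} = 3
G(23) = mex{2,2,0,1} = 3
G(24) = mex{3,2,3,1} = 0
G(25) = mex{3,3,1,2} = 0
G(26) = mex{0,3,2,0} = 1
Pile A: G(11) = 3.
Pile B: G(26) = 1.
Pile C: G(25) = 0.
Combined Grundy value = 3 ⊕ 1 ⊕ 0 = 2.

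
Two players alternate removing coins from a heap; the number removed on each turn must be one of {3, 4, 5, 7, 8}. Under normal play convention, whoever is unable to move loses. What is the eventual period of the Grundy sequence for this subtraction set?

G(0) = 0
G(1) = mex{} = 0
G(2) = mex{} = 0
G(3) = mex{0} = 1
G(4) = mex{0,0} = 1
G(5) = mex{0,0,0} = 1
G(6) = mex{1,0,0} = 2
G(7) = mex{1,1,0,0} = 2
G(8) = mex{1,1,1,0,0} = 2
G(9) = mex{2,1,1,0,0} = 3
G(10) = mex{2,2,1,1,0} = 3
G(11) = mex{2,2,2,1,1} = 0
G(12) = mex{3,2,2,1,1} = 0
G(13) = mex{3,3,2,2,1} = 0
G(14) = mex{0,3,3,2,2} = 1
G(15) = mex{0,0,3,2,2} = 1
G(16) = mex{0,0,0,3,2} = 1
G(17) = mex{1,0,0,3,3} = 2
G(18) = mex{1,1,0,0,3} = 2
G(19) = mex{1,1,1,0,0} = 2
G(20) = mex{2,1,1,0,0} = 3
G(21) = mex{2,2,1,1,0} = 3
G(22) = mex{2,2,2,1,1} = 0
G(23) = mex{3,2,2,1,1} = 0
G(n+11) = G(n) holds for n = 0,…,7 (a full window of length max(S) = 8), so the sequence is purely periodic with period 11.

11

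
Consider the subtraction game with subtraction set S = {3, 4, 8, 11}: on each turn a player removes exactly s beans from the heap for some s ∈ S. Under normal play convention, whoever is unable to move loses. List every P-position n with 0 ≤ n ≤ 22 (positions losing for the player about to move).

n :  0  1  2  3  4  5  6  7  8  9 10 11 12 13 14 15 16 17 18 19 20 21 22
G :  0  0  0  1  1  1  2  0  2  3  1  3  4  2  0  2  0  1  3  1  2  0  2
P-positions are exactly the n with G(n) = 0.

0, 1, 2, 7, 14, 16, 21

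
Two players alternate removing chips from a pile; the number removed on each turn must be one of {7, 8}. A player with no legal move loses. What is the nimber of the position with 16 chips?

G(0) = 0
G(1) = mex{} = 0
G(2) = mex{} = 0
G(3) = mex{} = 0
G(4) = mex{} = 0
G(5) = mex{} = 0
G(6) = mex{} = 0
G(7) = mex{0} = 1
G(8) = mex{0,0} = 1
G(9) = mex{0,0} = 1
G(10) = mex{0,0} = 1
G(11) = mex{0,0} = 1
G(12) = mex{0,0} = 1
G(13) = mex{0,0} = 1
G(14) = mex{1,0} = 2
G(15) = mex{1,1} = 0
G(16) = mex{1,1} = 0

0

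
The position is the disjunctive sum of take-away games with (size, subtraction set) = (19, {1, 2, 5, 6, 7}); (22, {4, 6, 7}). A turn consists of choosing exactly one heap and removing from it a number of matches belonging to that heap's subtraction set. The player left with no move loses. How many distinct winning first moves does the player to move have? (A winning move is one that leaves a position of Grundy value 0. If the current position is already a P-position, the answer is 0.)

1

Heap A, S = {1, 2, 5, 6, 7}:
n :  0  1  2  3  4  5  6  7  8  9 10 11 12 13 14 15 16 17 18 19
G :  0  1  2  0  1  2  3  4  5  3  4  0  1  2  0  1  2  3  4  5
G_A(19) = 5.
Heap B, S = {4, 6, 7}:
G(0) = 0
G(1) = mex{} = 0
G(2) = mex{} = 0
G(3) = mex{} = 0
G(4) = mex{0} = 1
G(5) = mex{0} = 1
G(6) = mex{0,0} = 1
G(7) = mex{0,0,0} = 1
G(8) = mex{1,0,0} = 2
G(9) = mex{1,0,0} = 2
G(10) = mex{1,1,0} = 2
G(11) = mex{1,1,1} = 0
G(12) = mex{2,1,1} = 0
G(13) = mex{2,1,1} = 0
G(14) = mex{2,2,1} = 0
G(15) = mex{0,2,2} = 1
G(16) = mex{0,2,2} = 1
G(17) = mex{0,0,2} = 1
G(18) = mex{0,0,0} = 1
G(19) = mex{1,0,0} = 2
G(20) = mex{1,0,0} = 2
G(21) = mex{1,1,0} = 2
G(22) = mex{1,1,1} = 0
G_B(22) = 0.
Combined Grundy value = 5 ⊕ 0 = 5.
A winning move leaves total XOR = 0, i.e. changes one component's Grundy value g to g ⊕ X where X is the current total.
Heap A: need g' = 5⊕5 = 0. Options: 19−1→G=4, 19−2→G=3, 19−5→G=0, 19−6→G=2, 19−7→G=1. Hits: 1.
Heap B: need g' = 0⊕5 = 5. Options: 22−4→G=1, 22−6→G=1, 22−7→G=1. Hits: 0.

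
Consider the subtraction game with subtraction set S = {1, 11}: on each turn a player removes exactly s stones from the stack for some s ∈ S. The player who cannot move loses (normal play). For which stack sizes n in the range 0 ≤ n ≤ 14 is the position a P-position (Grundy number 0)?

0, 2, 4, 6, 8, 10, 12, 14

G(0) = 0
G(1) = mex{0} = 1
G(2) = mex{1} = 0
G(3) = mex{0} = 1
G(4) = mex{1} = 0
G(5) = mex{0} = 1
G(6) = mex{1} = 0
G(7) = mex{0} = 1
G(8) = mex{1} = 0
G(9) = mex{0} = 1
G(10) = mex{1} = 0
G(11) = mex{0,0} = 1
G(12) = mex{1,1} = 0
G(13) = mex{0,0} = 1
G(14) = mex{1,1} = 0
P-positions are exactly the n with G(n) = 0.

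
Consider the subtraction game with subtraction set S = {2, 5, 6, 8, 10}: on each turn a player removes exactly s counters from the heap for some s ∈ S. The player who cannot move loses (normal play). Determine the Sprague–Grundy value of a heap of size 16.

0

n :  0  1  2  3  4  5  6  7  8  9 10 11 12 13 14 15 16
G :  0  0  1  1  0  2  1  3  2  2  3  3  2  0  3  1  0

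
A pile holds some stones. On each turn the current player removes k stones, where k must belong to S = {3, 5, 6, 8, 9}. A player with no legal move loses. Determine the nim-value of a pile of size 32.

G(0) = 0
G(1) = mex{} = 0
G(2) = mex{} = 0
G(3) = mex{0} = 1
G(4) = mex{0} = 1
G(5) = mex{0,0} = 1
G(6) = mex{1,0,0} = 2
G(7) = mex{1,0,0} = 2
G(8) = mex{1,1,0,0} = 2
G(9) = mex{2,1,1,0,0} = 3
G(10) = mex{2,1,1,0,0} = 3
G(11) = mex{2,2,1,1,0} = 3
G(12) = mex{3,2,2,1,1} = 0
G(13) = mex{3,2,2,1,1} = 0
G(14) = mex{3,3,2,2,1} = 0
G(15) = mex{0,3,3,2,2} = 1
G(16) = mex{0,3,3,2,2} = 1
G(17) = mex{0,0,3,3,2} = 1
G(18) = mex{1,0,0,3,3} = 2
G(19) = mex{1,0,0,3,3} = 2
G(20) = mex{1,1,0,0,3} = 2
G(21) = mex{2,1,1,0,0} = 3
G(22) = mex{2,1,1,0,0} = 3
G(23) = mex{2,2,1,1,0} = 3
G(24) = mex{3,2,2,1,1} = 0
G(25) = mex{3,2,2,1,1} = 0
G(26) = mex{3,3,2,2,1} = 0
G(27) = mex{0,3,3,2,2} = 1
G(28) = mex{0,3,3,2,2} = 1
G(29) = mex{0,0,3,3,2} = 1
G(30) = mex{1,0,0,3,3} = 2
G(31) = mex{1,0,0,3,3} = 2
G(32) = mex{1,1,0,0,3} = 2

2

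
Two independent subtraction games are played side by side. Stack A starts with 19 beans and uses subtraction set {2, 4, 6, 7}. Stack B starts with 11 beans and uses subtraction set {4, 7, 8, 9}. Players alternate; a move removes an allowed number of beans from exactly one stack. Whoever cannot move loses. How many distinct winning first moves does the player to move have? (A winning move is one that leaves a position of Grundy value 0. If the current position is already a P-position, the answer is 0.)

3

Stack A, S = {2, 4, 6, 7}:
n :  0  1  2  3  4  5  6  7  8  9 10 11 12 13 14 15 16 17 18 19
G :  0  0  1  1  2  2  3  3  4  0  0  1  1  2  2  3  3  4  0  0
G_A(19) = 0.
Stack B, S = {4, 7, 8, 9}:
G(0) = 0
G(1) = mex{} = 0
G(2) = mex{} = 0
G(3) = mex{} = 0
G(4) = mex{0} = 1
G(5) = mex{0} = 1
G(6) = mex{0} = 1
G(7) = mex{0,0} = 1
G(8) = mex{1,0,0} = 2
G(9) = mex{1,0,0,0} = 2
G(10) = mex{1,0,0,0} = 2
G(11) = mex{1,1,0,0} = 2
G_B(11) = 2.
Combined Grundy value = 0 ⊕ 2 = 2.
A winning move leaves total XOR = 0, i.e. changes one component's Grundy value g to g ⊕ X where X is the current total.
Stack A: need g' = 0⊕2 = 2. Options: 19−2→G=4, 19−4→G=3, 19−6→G=2, 19−7→G=1. Hits: 1.
Stack B: need g' = 2⊕2 = 0. Options: 11−4→G=1, 11−7→G=1, 11−8→G=0, 11−9→G=0. Hits: 2.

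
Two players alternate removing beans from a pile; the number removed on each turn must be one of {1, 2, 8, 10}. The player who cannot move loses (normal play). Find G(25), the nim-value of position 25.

1

n :  0  1  2  3  4  5  6  7  8  9 10 11 12 13 14 15 16 17 18 19 20 21 22 23 24 25
G :  0  1  2  0  1  2  0  1  2  0  1  2  0  1  2  0  1  2  0  1  2  0  1  2  0  1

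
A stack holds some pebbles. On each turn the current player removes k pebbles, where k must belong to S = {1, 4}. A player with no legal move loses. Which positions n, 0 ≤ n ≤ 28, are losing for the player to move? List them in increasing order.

0, 2, 5, 7, 10, 12, 15, 17, 20, 22, 25, 27

G(0) = 0
G(1) = mex{0} = 1
G(2) = mex{1} = 0
G(3) = mex{0} = 1
G(4) = mex{1,0} = 2
G(5) = mex{2,1} = 0
G(6) = mex{0,0} = 1
G(7) = mex{1,1} = 0
G(8) = mex{0,2} = 1
G(9) = mex{1,0} = 2
G(10) = mex{2,1} = 0
G(11) = mex{0,0} = 1
G(12) = mex{1,1} = 0
G(13) = mex{0,2} = 1
G(14) = mex{1,0} = 2
G(15) = mex{2,1} = 0
G(16) = mex{0,0} = 1
G(17) = mex{1,1} = 0
G(18) = mex{0,2} = 1
G(19) = mex{1,0} = 2
G(20) = mex{2,1} = 0
G(21) = mex{0,0} = 1
G(22) = mex{1,1} = 0
G(23) = mex{0,2} = 1
G(24) = mex{1,0} = 2
G(25) = mex{2,1} = 0
G(26) = mex{0,0} = 1
G(27) = mex{1,1} = 0
G(28) = mex{0,2} = 1
P-positions are exactly the n with G(n) = 0.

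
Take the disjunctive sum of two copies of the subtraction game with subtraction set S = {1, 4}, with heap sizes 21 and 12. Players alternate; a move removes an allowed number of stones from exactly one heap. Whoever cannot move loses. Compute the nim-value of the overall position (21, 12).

All heaps use S = {1, 4}:
G(0) = 0
G(1) = mex{0} = 1
G(2) = mex{1} = 0
G(3) = mex{0} = 1
G(4) = mex{1,0} = 2
G(5) = mex{2,1} = 0
G(6) = mex{0,0} = 1
G(7) = mex{1,1} = 0
G(8) = mex{0,2} = 1
G(9) = mex{1,0} = 2
G(10) = mex{2,1} = 0
G(11) = mex{0,0} = 1
G(12) = mex{1,1} = 0
G(13) = mex{0,2} = 1
G(14) = mex{1,0} = 2
G(15) = mex{2,1} = 0
G(16) = mex{0,0} = 1
G(17) = mex{1,1} = 0
G(18) = mex{0,2} = 1
G(19) = mex{1,0} = 2
G(20) = mex{2,1} = 0
G(21) = mex{0,0} = 1
Heap A: G(21) = 1.
Heap B: G(12) = 0.
Combined Grundy value = 1 ⊕ 0 = 1.

1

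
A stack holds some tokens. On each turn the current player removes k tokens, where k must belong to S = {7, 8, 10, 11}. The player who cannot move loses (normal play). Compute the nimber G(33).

n :  0  1  2  3  4  5  6  7  8  9 10 11 12 13 14 15 16 17 18 19 20 21 22 23 24 25 26 27 28 29 30 31 32 33
G :  0  0  0  0  0  0  0  1  1  1  1  1  1  1  2  2  2  2  0  0  0  0  0  0  0  1  1  1  1  1  1  1  2  2

2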